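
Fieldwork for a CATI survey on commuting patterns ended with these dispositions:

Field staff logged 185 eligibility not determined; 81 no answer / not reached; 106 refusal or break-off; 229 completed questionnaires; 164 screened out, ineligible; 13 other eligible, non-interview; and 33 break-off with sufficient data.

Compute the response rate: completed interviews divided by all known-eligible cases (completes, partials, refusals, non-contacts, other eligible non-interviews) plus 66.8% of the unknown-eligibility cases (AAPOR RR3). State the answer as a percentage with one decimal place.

39.1%

Num → 229
Eligible (known) → 229 + 33 + 106 + 81 + 13 = 462
Estimated eligible among unknowns → 0.6680 × 185 = 123.58
Denom → 462 + 123.58 = 585.58
RR3 = 229 / 585.58 = 0.3911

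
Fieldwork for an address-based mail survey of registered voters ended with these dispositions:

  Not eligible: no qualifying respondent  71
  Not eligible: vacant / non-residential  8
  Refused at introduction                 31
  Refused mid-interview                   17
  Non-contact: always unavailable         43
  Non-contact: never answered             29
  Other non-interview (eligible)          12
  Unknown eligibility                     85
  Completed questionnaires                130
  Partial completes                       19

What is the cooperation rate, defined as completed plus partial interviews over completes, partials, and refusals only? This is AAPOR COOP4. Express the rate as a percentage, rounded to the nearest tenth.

75.6%

Refusals = 31 + 17 = 48
No contact after all attempts = 29 + 43 = 72
Ineligible = 71 + 8 = 79
Top → 130 + 19 = 149
Base → 130 + 19 + 48 = 197
COOP4 = 149 / 197 = 0.7563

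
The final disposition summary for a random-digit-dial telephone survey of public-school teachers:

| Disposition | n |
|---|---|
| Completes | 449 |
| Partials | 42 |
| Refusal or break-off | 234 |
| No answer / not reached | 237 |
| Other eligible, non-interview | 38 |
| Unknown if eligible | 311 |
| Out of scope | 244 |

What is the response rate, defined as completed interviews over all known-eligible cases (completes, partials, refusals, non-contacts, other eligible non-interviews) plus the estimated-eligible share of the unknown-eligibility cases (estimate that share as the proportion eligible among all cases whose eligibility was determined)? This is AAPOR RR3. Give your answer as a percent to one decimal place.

35.9%

Num = 449
Eligible (known) = 449 + 42 + 234 + 237 + 38 = 1000
e = 1000 / (1000 + 244) = 1000 / 1244 = 0.8039
e × U = 0.8039 × 311 = 250.01
Base = 1000 + 250.01 = 1250.01
RR3 = 449 / 1250.01 = 0.3592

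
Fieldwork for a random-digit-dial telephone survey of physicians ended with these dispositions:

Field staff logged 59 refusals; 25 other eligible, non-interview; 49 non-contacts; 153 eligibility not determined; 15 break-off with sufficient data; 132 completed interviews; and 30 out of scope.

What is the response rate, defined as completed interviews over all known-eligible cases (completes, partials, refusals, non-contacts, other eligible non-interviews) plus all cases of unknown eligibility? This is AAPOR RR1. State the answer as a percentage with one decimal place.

Top = 132
Denom = 132 + 15 + 59 + 49 + 25 + 153 = 433
RR1 = 132 / 433 = 0.3048

30.5%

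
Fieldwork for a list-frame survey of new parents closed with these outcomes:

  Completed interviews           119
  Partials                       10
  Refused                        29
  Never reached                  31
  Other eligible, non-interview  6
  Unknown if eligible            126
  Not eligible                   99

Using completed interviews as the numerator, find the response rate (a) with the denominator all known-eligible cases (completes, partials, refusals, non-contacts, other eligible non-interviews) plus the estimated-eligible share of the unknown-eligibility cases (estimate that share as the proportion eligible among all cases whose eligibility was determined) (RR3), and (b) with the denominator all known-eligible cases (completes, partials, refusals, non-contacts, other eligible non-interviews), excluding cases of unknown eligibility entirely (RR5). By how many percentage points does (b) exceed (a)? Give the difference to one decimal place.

18.3

Numerator → 119
Known eligible → 119 + 10 + 29 + 31 + 6 = 195
e = 195 / (195 + 99) = 195 / 294 = 0.6633
e × U → 0.6633 × 126 = 83.58
Denominator → 195 + 83.58 = 278.58
RR3 = 119 / 278.58 = 0.4272
Denominator → 119 + 10 + 29 + 31 + 6 = 195
RR5 = 119 / 195 = 0.6103
Difference = 61.03 − 42.72 = 18.31 percentage points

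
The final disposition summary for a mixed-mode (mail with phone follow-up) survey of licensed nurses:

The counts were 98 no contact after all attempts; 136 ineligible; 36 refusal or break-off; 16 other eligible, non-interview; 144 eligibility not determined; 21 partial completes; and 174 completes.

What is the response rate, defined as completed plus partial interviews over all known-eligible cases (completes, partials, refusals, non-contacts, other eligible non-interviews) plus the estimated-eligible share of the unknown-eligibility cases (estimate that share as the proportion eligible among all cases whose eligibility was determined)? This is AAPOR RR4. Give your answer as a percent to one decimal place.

43.5%

Numerator → 174 + 21 = 195
Eligible (known) → 174 + 21 + 36 + 98 + 16 = 345
e = 345 / (345 + 136) = 345 / 481 = 0.7173
e × U → 0.7173 × 144 = 103.29
Denom → 345 + 103.29 = 448.29
RR4 = 195 / 448.29 = 0.4350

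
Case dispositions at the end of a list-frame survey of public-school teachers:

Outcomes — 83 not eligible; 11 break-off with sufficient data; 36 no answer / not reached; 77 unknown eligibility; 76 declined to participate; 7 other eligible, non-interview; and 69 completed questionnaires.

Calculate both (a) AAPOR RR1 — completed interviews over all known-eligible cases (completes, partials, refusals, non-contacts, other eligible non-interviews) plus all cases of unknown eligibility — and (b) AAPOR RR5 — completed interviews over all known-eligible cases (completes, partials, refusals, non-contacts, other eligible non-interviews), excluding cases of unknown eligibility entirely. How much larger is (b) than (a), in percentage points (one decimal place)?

Numerator → 69
Denominator → 69 + 11 + 76 + 36 + 7 + 77 = 276
RR1 = 69 / 276 = 0.2500
Denominator → 69 + 11 + 76 + 36 + 7 = 199
RR5 = 69 / 199 = 0.3467
Difference = 34.67 − 25.00 = 9.67 percentage points

9.7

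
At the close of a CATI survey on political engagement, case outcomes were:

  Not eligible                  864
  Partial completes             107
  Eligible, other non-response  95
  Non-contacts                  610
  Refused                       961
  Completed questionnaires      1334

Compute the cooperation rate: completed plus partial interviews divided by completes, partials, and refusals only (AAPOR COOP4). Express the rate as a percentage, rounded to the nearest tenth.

Numerator = 1334 + 107 = 1441
Denom = 1334 + 107 + 961 = 2402
COOP4 = 1441 / 2402 = 0.5999

60.0%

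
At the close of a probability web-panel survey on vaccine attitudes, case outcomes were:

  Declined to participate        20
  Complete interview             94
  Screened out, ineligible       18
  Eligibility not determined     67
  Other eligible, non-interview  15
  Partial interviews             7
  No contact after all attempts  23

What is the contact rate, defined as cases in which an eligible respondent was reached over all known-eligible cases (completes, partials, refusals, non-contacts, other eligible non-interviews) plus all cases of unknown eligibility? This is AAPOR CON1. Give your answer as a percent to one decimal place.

60.2%

Numerator: 94 + 7 + 20 + 15 = 136
Denominator: 94 + 7 + 20 + 23 + 15 + 67 = 226
CON1 = 136 / 226 = 0.6018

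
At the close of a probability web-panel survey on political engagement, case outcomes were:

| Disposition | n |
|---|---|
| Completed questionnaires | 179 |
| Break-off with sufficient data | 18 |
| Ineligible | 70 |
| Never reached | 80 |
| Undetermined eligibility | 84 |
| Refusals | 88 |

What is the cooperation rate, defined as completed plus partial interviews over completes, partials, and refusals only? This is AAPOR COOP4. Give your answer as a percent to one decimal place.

Num → 179 + 18 = 197
Denom → 179 + 18 + 88 = 285
COOP4 = 197 / 285 = 0.6912

69.1%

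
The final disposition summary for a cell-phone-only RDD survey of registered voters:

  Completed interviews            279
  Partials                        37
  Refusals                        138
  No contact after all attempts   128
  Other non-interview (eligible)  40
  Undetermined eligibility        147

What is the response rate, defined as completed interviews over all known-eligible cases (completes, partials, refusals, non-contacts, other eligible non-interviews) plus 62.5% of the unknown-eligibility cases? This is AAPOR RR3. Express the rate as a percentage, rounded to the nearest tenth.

Numerator: 279
Known eligible: 279 + 37 + 138 + 128 + 40 = 622
Eligible share of unknowns: 0.6250 × 147 = 91.88
Denominator: 622 + 91.88 = 713.88
RR3 = 279 / 713.88 = 0.3908

39.1%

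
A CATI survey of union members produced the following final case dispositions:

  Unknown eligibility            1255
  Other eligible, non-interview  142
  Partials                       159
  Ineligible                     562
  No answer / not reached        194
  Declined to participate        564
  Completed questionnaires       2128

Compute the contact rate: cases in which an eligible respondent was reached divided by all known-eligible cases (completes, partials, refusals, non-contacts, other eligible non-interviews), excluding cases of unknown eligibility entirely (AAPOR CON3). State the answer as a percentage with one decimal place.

Numerator: 2128 + 159 + 564 + 142 = 2993
Denom: 2128 + 159 + 564 + 194 + 142 = 3187
CON3 = 2993 / 3187 = 0.9391

93.9%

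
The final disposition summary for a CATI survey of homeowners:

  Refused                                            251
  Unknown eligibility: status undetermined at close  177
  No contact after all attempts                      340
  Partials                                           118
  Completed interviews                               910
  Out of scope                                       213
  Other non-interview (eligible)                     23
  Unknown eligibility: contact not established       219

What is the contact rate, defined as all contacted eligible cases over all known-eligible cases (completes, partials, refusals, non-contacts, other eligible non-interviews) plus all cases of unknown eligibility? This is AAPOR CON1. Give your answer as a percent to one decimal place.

63.9%

Eligibility not determined = 219 + 177 = 396
Numerator = 910 + 118 + 251 + 23 = 1302
Base = 910 + 118 + 251 + 340 + 23 + 396 = 2038
CON1 = 1302 / 2038 = 0.6389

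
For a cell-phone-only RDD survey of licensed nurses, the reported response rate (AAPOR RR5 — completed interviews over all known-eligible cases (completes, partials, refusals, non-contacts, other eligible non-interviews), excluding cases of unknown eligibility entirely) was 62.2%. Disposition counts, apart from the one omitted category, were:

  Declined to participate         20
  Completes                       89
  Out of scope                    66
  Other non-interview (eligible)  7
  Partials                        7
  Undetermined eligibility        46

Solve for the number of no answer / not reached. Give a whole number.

20

RR5 = 89 / D = 0.622
D = 89 / 0.622 = 143.1
Other denominator terms total 123
no answer / not reached = 143.1 − 123 ≈ 20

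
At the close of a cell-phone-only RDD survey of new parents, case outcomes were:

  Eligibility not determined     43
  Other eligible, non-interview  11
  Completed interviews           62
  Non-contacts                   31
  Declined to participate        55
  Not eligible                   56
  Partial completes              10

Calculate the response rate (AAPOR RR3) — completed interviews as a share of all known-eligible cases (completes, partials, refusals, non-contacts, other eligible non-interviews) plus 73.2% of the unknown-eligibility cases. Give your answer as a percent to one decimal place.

30.9%

Num → 62
Determined eligible → 62 + 10 + 55 + 31 + 11 = 169
Estimated eligible among unknowns → 0.7320 × 43 = 31.48
Denom → 169 + 31.48 = 200.48
RR3 = 62 / 200.48 = 0.3093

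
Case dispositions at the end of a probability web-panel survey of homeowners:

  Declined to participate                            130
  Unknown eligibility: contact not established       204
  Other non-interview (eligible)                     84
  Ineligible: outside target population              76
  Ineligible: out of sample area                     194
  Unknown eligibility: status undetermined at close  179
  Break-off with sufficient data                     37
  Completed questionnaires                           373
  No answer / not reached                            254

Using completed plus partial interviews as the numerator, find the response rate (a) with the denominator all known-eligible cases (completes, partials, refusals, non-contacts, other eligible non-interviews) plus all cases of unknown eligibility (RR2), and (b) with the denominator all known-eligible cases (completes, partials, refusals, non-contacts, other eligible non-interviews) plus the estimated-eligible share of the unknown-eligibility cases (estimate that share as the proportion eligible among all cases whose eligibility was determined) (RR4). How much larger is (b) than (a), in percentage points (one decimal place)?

2.5

Unknown if eligible = 204 + 179 = 383
Out of scope = 76 + 194 = 270
Num = 373 + 37 = 410
Base = 373 + 37 + 130 + 254 + 84 + 383 = 1261
RR2 = 410 / 1261 = 0.3251
Determined eligible = 373 + 37 + 130 + 254 + 84 = 878
e = 878 / (878 + 270) = 878 / 1148 = 0.7648
Eligible share of unknowns = 0.7648 × 383 = 292.92
Base = 878 + 292.92 = 1170.92
RR4 = 410 / 1170.92 = 0.3502
Difference = 35.02 − 32.51 = 2.51 percentage points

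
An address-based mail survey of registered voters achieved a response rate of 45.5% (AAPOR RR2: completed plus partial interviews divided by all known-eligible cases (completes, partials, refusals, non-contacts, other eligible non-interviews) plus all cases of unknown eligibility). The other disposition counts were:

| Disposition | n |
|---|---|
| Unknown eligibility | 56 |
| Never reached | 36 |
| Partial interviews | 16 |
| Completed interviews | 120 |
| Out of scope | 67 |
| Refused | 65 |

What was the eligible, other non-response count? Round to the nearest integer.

6

Numerator = 120 + 16 = 136
RR2 = 136 / D = 0.455
D = 136 / 0.455 = 298.9
Rest of base = 293
eligible, other non-response = 298.9 − 293 ≈ 6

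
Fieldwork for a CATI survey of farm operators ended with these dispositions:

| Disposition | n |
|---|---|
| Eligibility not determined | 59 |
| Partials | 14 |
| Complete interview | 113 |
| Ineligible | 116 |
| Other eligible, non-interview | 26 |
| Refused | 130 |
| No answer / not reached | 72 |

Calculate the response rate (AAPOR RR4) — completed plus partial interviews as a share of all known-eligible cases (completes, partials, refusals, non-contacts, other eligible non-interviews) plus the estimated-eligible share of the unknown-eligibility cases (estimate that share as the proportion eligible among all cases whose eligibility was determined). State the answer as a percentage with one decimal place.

Top = 113 + 14 = 127
Determined eligible = 113 + 14 + 130 + 72 + 26 = 355
e = 355 / (355 + 116) = 355 / 471 = 0.7537
e × U = 0.7537 × 59 = 44.47
Base = 355 + 44.47 = 399.47
RR4 = 127 / 399.47 = 0.3179

31.8%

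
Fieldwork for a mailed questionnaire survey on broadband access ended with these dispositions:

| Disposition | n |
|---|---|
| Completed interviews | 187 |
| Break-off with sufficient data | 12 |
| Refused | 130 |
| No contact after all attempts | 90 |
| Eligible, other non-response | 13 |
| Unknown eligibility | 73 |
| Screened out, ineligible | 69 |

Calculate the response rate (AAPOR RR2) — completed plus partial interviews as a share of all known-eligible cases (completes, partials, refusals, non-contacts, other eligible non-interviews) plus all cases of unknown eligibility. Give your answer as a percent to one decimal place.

39.4%

Num = 187 + 12 = 199
Denom = 187 + 12 + 130 + 90 + 13 + 73 = 505
RR2 = 199 / 505 = 0.3941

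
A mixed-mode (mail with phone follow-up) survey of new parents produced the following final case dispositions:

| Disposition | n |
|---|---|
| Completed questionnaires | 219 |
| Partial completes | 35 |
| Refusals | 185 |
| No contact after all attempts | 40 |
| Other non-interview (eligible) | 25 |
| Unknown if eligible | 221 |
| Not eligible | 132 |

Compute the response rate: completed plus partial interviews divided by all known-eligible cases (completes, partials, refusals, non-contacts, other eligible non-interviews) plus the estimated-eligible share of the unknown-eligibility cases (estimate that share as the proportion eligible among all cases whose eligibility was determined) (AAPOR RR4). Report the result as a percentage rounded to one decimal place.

37.4%

Num: 219 + 35 = 254
Known eligible: 219 + 35 + 185 + 40 + 25 = 504
e = 504 / (504 + 132) = 504 / 636 = 0.7925
e × U: 0.7925 × 221 = 175.14
Base: 504 + 175.14 = 679.14
RR4 = 254 / 679.14 = 0.3740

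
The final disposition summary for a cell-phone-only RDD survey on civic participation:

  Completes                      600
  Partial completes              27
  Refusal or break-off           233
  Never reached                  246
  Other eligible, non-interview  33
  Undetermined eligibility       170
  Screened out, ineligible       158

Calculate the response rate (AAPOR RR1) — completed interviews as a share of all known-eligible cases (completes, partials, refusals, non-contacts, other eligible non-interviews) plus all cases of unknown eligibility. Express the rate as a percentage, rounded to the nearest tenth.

45.8%

Num = 600
Denominator = 600 + 27 + 233 + 246 + 33 + 170 = 1309
RR1 = 600 / 1309 = 0.4584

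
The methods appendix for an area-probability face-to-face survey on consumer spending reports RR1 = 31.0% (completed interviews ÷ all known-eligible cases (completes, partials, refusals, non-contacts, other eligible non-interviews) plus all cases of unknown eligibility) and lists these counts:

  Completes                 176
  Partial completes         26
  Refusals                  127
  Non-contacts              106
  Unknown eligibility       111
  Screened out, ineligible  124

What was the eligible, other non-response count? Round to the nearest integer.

RR1 = 176 / D = 0.310
D = 176 / 0.310 = 567.7
Rest of base = 546
eligible, other non-response = 567.7 − 546 ≈ 22

22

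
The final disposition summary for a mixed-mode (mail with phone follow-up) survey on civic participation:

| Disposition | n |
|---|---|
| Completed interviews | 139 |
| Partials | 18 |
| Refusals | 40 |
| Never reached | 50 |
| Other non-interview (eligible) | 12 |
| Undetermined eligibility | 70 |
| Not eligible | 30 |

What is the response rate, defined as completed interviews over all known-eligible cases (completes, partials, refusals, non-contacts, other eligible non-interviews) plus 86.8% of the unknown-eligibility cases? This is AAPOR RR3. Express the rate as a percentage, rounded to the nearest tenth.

43.5%

Numerator: 139
Eligible (known): 139 + 18 + 40 + 50 + 12 = 259
Eligible share of unknowns: 0.8680 × 70 = 60.76
Denom: 259 + 60.76 = 319.76
RR3 = 139 / 319.76 = 0.4347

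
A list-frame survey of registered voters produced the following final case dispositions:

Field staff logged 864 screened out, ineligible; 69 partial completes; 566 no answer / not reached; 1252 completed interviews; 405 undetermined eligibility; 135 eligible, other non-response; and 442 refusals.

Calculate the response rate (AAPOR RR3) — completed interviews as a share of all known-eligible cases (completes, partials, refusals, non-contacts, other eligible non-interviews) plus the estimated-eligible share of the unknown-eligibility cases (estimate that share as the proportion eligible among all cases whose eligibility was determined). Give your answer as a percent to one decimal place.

45.3%

Num → 1252
Eligible (known) → 1252 + 69 + 442 + 566 + 135 = 2464
e = 2464 / (2464 + 864) = 2464 / 3328 = 0.7404
Estimated eligible among unknowns → 0.7404 × 405 = 299.86
Denom → 2464 + 299.86 = 2763.86
RR3 = 1252 / 2763.86 = 0.4530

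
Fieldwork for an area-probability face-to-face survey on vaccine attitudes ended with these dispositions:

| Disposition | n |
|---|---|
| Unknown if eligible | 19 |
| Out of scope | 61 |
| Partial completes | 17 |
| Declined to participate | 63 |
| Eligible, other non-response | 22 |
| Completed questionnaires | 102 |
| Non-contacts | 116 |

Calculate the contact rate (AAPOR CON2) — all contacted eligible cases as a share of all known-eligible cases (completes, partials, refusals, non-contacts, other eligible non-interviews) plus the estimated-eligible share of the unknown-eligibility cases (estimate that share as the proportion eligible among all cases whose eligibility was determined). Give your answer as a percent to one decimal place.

Numerator → 102 + 17 + 63 + 22 = 204
Eligible (known) → 102 + 17 + 63 + 116 + 22 = 320
e = 320 / (320 + 61) = 320 / 381 = 0.8399
Estimated eligible among unknowns → 0.8399 × 19 = 15.96
Denom → 320 + 15.96 = 335.96
CON2 = 204 / 335.96 = 0.6072

60.7%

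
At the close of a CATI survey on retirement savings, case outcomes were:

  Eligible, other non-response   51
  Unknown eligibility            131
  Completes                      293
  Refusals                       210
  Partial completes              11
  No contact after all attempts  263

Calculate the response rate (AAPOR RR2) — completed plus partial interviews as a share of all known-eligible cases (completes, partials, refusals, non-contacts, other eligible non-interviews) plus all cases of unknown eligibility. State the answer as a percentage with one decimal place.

31.7%

Top: 293 + 11 = 304
Denom: 293 + 11 + 210 + 263 + 51 + 131 = 959
RR2 = 304 / 959 = 0.3170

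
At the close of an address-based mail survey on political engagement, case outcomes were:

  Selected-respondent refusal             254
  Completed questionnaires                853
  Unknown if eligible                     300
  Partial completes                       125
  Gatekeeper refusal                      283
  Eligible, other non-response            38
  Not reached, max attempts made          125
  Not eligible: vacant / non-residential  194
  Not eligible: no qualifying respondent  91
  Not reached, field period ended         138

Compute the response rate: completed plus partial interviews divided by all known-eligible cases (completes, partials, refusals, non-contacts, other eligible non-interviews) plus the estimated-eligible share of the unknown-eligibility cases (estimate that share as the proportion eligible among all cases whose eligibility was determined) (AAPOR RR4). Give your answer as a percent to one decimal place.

Refusals = 283 + 254 = 537
Never reached = 138 + 125 = 263
Out of scope = 91 + 194 = 285
Numerator: 853 + 125 = 978
Eligible (known): 853 + 125 + 537 + 263 + 38 = 1816
e = 1816 / (1816 + 285) = 1816 / 2101 = 0.8644
Estimated eligible among unknowns: 0.8644 × 300 = 259.32
Denom: 1816 + 259.32 = 2075.32
RR4 = 978 / 2075.32 = 0.4713

47.1%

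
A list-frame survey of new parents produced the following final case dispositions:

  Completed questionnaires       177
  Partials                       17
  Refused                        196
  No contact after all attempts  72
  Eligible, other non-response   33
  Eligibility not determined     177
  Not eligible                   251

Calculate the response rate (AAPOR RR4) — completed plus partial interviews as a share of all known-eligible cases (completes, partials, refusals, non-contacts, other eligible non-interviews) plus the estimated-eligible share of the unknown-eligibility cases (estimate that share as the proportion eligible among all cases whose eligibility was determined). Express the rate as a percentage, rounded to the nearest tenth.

31.7%

Top → 177 + 17 = 194
Eligible (known) → 177 + 17 + 196 + 72 + 33 = 495
e = 495 / (495 + 251) = 495 / 746 = 0.6635
Eligible share of unknowns → 0.6635 × 177 = 117.44
Base → 495 + 117.44 = 612.44
RR4 = 194 / 612.44 = 0.3168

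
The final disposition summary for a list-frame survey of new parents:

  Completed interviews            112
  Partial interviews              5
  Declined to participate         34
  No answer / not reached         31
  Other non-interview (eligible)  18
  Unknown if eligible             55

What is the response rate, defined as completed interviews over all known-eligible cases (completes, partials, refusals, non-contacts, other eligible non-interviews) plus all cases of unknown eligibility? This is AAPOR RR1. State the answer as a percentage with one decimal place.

Numerator → 112
Base → 112 + 5 + 34 + 31 + 18 + 55 = 255
RR1 = 112 / 255 = 0.4392

43.9%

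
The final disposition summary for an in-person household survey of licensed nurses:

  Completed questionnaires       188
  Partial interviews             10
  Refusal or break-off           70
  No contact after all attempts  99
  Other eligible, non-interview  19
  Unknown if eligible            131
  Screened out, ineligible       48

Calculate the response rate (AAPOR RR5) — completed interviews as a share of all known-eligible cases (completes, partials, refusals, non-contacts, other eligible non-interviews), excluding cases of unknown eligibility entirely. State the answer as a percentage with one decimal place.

Num → 188
Denom → 188 + 10 + 70 + 99 + 19 = 386
RR5 = 188 / 386 = 0.4870

48.7%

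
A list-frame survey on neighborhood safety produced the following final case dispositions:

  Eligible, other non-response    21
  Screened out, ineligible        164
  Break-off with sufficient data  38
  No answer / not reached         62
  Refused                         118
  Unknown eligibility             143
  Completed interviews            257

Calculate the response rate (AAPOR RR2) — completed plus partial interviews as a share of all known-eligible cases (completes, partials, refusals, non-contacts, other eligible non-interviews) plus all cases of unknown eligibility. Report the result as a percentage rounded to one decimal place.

Numerator = 257 + 38 = 295
Denominator = 257 + 38 + 118 + 62 + 21 + 143 = 639
RR2 = 295 / 639 = 0.4617

46.2%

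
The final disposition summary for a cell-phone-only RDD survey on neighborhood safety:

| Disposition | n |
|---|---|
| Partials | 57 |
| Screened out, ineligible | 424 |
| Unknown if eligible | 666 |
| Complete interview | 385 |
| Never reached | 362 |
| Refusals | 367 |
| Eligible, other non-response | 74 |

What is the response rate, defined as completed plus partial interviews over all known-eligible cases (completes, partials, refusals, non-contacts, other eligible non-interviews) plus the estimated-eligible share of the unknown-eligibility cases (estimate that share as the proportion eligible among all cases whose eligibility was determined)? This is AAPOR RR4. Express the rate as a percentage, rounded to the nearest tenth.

Numerator: 385 + 57 = 442
Eligible (known): 385 + 57 + 367 + 362 + 74 = 1245
e = 1245 / (1245 + 424) = 1245 / 1669 = 0.7460
Eligible share of unknowns: 0.7460 × 666 = 496.84
Denom: 1245 + 496.84 = 1741.84
RR4 = 442 / 1741.84 = 0.2538

25.4%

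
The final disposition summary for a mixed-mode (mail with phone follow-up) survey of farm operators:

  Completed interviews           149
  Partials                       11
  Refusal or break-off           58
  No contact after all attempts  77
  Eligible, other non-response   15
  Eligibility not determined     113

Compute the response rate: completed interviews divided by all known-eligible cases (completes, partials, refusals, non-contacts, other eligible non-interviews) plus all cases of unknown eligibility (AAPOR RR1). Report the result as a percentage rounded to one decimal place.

Top = 149
Base = 149 + 11 + 58 + 77 + 15 + 113 = 423
RR1 = 149 / 423 = 0.3522

35.2%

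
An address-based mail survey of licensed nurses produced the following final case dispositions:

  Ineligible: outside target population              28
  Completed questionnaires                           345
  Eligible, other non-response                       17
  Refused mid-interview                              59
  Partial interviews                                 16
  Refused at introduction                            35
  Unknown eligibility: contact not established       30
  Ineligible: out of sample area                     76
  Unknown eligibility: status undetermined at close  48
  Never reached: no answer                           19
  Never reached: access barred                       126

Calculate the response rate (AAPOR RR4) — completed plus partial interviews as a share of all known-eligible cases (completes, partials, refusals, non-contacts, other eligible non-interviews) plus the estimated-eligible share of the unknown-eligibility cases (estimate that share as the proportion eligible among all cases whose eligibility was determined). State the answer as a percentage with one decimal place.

52.8%

Refusals = 35 + 59 = 94
Non-contacts = 19 + 126 = 145
Unknown if eligible = 30 + 48 = 78
Out of scope = 28 + 76 = 104
Top → 345 + 16 = 361
Known eligible → 345 + 16 + 94 + 145 + 17 = 617
e = 617 / (617 + 104) = 617 / 721 = 0.8558
e × U → 0.8558 × 78 = 66.75
Denominator → 617 + 66.75 = 683.75
RR4 = 361 / 683.75 = 0.5280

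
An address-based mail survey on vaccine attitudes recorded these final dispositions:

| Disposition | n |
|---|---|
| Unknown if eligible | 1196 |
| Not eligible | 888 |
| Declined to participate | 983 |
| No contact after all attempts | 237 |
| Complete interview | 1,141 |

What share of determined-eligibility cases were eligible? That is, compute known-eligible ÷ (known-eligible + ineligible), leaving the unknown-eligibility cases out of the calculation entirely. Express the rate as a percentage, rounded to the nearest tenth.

72.7%

Determined eligible = 1141 + 983 + 237 = 2361
e = 2361 / (2361 + 888) = 2361 / 3249 = 0.7267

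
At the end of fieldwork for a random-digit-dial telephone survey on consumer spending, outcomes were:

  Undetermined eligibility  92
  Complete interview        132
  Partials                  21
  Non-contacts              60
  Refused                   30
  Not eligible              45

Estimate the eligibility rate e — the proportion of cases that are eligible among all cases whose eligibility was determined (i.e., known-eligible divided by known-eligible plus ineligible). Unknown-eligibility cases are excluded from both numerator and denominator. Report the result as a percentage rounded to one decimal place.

Determined eligible = 132 + 21 + 30 + 60 = 243
e = 243 / (243 + 45) = 243 / 288 = 0.8438

84.4%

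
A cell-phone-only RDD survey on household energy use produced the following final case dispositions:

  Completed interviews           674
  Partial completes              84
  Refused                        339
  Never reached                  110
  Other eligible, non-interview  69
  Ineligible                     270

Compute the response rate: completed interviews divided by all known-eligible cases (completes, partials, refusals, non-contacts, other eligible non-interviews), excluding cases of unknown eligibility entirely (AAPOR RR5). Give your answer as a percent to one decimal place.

52.8%

Num: 674
Base: 674 + 84 + 339 + 110 + 69 = 1276
RR5 = 674 / 1276 = 0.5282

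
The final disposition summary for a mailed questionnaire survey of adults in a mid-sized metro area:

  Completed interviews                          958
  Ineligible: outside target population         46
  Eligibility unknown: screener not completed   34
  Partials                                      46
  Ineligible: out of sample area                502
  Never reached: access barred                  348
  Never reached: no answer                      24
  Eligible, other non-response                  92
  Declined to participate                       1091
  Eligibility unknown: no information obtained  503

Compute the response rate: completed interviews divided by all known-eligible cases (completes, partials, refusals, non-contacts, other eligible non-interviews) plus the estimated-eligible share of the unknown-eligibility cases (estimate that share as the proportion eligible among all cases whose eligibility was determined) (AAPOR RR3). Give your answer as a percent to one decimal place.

31.9%

No contact after all attempts = 24 + 348 = 372
Unknown if eligible = 34 + 503 = 537
Screened out, ineligible = 46 + 502 = 548
Num = 958
Eligible (known) = 958 + 46 + 1091 + 372 + 92 = 2559
e = 2559 / (2559 + 548) = 2559 / 3107 = 0.8236
e × U = 0.8236 × 537 = 442.27
Base = 2559 + 442.27 = 3001.27
RR3 = 958 / 3001.27 = 0.3192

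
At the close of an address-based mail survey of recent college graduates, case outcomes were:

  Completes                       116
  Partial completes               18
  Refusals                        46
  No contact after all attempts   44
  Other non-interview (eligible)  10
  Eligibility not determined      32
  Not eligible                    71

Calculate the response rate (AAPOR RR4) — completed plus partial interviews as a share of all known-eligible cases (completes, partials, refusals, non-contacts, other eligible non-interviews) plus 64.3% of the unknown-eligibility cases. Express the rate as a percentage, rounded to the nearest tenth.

Top: 116 + 18 = 134
Determined eligible: 116 + 18 + 46 + 44 + 10 = 234
Eligible share of unknowns: 0.6430 × 32 = 20.58
Base: 234 + 20.58 = 254.58
RR4 = 134 / 254.58 = 0.5264

52.6%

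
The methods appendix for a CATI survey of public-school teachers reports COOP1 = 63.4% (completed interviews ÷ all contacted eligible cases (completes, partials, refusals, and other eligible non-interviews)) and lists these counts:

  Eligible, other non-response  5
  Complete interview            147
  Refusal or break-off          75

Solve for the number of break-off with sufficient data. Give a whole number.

COOP1 = 147 / D = 0.634
D = 147 / 0.634 = 231.9
Remaining denominator categories sum to 227
break-off with sufficient data = 231.9 − 227 ≈ 5

5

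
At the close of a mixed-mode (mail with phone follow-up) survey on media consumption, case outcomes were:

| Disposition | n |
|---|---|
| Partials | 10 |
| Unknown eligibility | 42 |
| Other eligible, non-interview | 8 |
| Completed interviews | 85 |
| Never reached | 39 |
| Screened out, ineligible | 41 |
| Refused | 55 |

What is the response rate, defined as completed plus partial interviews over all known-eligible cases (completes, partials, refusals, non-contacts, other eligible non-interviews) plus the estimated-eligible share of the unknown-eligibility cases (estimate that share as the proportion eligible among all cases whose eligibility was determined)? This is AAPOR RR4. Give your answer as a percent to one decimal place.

41.0%

Top: 85 + 10 = 95
Known eligible: 85 + 10 + 55 + 39 + 8 = 197
e = 197 / (197 + 41) = 197 / 238 = 0.8277
Estimated eligible among unknowns: 0.8277 × 42 = 34.76
Denom: 197 + 34.76 = 231.76
RR4 = 95 / 231.76 = 0.4099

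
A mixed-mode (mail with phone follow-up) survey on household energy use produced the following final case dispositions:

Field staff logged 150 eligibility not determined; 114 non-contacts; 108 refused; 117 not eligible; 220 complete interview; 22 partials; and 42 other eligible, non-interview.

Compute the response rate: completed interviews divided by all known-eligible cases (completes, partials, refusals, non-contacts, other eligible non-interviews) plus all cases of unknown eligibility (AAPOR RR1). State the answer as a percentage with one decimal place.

33.5%

Num: 220
Denom: 220 + 22 + 108 + 114 + 42 + 150 = 656
RR1 = 220 / 656 = 0.3354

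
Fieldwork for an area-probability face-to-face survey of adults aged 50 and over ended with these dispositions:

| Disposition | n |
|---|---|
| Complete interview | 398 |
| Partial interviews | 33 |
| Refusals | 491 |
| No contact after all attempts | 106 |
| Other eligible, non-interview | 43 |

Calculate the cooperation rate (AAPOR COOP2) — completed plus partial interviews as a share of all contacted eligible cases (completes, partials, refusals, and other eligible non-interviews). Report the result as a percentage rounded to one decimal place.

Top: 398 + 33 = 431
Base: 398 + 33 + 491 + 43 = 965
COOP2 = 431 / 965 = 0.4466

44.7%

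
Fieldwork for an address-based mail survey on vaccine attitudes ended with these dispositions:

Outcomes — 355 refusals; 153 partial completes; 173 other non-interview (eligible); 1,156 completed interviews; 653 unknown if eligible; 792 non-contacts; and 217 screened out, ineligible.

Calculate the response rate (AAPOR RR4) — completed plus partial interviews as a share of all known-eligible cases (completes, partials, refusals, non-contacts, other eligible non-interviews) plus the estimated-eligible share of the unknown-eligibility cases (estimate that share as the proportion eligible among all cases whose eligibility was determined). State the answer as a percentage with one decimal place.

40.5%

Num = 1156 + 153 = 1309
Known eligible = 1156 + 153 + 355 + 792 + 173 = 2629
e = 2629 / (2629 + 217) = 2629 / 2846 = 0.9238
Estimated eligible among unknowns = 0.9238 × 653 = 603.24
Base = 2629 + 603.24 = 3232.24
RR4 = 1309 / 3232.24 = 0.4050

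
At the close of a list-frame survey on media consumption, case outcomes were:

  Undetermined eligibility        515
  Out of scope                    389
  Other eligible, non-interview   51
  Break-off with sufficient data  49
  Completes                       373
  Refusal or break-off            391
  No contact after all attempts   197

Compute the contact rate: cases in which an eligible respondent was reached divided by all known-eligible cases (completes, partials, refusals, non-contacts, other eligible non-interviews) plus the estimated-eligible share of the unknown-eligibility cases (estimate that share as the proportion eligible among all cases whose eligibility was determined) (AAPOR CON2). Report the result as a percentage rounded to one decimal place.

60.1%

Numerator → 373 + 49 + 391 + 51 = 864
Eligible (known) → 373 + 49 + 391 + 197 + 51 = 1061
e = 1061 / (1061 + 389) = 1061 / 1450 = 0.7317
Eligible share of unknowns → 0.7317 × 515 = 376.83
Base → 1061 + 376.83 = 1437.83
CON2 = 864 / 1437.83 = 0.6009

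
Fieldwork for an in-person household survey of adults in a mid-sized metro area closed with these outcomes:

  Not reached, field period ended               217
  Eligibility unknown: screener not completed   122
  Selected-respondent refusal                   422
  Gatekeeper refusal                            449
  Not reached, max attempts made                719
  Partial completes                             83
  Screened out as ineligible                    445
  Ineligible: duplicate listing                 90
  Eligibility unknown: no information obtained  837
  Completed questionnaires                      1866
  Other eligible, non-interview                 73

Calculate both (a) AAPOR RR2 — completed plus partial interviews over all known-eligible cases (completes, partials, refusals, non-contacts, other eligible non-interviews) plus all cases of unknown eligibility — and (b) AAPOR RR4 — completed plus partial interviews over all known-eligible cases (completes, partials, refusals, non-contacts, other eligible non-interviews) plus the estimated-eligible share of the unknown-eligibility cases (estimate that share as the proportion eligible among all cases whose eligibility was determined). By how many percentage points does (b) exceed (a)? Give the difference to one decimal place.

Declined to participate = 449 + 422 = 871
Never reached = 217 + 719 = 936
Unknown if eligible = 122 + 837 = 959
Not eligible = 445 + 90 = 535
Numerator → 1866 + 83 = 1949
Denom → 1866 + 83 + 871 + 936 + 73 + 959 = 4788
RR2 = 1949 / 4788 = 0.4071
Known eligible → 1866 + 83 + 871 + 936 + 73 = 3829
e = 3829 / (3829 + 535) = 3829 / 4364 = 0.8774
Estimated eligible among unknowns → 0.8774 × 959 = 841.43
Denom → 3829 + 841.43 = 4670.43
RR4 = 1949 / 4670.43 = 0.4173
Difference = 41.73 − 40.71 = 1.02 percentage points

1.0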